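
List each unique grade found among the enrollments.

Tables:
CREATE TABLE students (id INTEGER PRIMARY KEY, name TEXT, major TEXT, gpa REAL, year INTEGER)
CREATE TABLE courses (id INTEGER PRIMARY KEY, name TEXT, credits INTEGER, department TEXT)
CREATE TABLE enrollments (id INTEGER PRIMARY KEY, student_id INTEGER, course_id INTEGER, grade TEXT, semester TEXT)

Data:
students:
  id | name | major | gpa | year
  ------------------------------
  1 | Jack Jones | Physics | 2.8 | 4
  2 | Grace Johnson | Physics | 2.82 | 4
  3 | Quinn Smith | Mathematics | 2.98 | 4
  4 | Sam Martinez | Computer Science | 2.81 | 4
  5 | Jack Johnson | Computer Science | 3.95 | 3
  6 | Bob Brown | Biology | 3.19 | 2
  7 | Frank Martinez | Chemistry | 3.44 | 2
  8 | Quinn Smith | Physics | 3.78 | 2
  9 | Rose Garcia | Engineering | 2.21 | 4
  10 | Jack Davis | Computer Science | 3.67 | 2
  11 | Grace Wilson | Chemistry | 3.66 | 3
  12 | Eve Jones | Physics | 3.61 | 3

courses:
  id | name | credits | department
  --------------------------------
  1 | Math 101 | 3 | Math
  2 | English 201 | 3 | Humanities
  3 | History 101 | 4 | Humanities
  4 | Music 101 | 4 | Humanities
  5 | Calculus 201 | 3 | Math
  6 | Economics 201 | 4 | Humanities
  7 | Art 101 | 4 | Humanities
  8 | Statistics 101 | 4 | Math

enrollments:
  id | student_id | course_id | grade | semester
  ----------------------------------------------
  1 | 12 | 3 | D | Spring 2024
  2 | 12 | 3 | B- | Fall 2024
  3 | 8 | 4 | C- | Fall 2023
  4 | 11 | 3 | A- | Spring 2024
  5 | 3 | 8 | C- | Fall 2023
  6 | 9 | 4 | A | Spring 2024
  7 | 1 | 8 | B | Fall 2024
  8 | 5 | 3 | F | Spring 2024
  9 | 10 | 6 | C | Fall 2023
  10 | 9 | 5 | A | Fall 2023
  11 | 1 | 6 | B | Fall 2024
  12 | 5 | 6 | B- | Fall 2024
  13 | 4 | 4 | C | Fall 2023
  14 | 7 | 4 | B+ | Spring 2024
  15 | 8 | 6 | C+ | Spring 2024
SELECT DISTINCT grade FROM enrollments

Execution result:
grade
D
B-
C-
A-
A
B
F
C
B+
C+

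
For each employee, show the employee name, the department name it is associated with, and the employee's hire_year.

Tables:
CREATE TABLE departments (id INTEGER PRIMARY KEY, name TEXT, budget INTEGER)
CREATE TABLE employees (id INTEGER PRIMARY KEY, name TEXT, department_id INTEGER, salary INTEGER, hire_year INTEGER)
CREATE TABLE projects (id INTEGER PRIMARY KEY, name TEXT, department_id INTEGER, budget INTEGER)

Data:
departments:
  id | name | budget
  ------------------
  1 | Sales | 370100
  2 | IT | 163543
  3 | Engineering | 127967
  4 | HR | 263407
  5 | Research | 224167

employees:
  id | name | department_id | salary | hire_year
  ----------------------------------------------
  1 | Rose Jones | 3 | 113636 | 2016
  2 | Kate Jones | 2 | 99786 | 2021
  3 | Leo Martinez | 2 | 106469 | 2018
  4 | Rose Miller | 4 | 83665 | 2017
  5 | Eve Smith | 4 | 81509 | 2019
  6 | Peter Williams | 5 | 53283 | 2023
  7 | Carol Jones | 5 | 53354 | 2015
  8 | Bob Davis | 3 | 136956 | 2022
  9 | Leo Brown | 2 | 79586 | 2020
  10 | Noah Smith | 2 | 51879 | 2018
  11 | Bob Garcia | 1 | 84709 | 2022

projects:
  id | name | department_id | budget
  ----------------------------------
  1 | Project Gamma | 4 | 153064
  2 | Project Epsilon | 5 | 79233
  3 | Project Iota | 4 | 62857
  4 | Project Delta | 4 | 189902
SELECT c.name, p.name AS department, c.hire_year FROM employees c JOIN departments p ON c.department_id = p.id

Execution result:
name | department | hire_year
Rose Jones | Engineering | 2016
Kate Jones | IT | 2021
Leo Martinez | IT | 2018
Rose Miller | HR | 2017
Eve Smith | HR | 2019
Peter Williams | Research | 2023
Carol Jones | Research | 2015
Bob Davis | Engineering | 2022
Leo Brown | IT | 2020
Noah Smith | IT | 2018
Bob Garcia | Sales | 2022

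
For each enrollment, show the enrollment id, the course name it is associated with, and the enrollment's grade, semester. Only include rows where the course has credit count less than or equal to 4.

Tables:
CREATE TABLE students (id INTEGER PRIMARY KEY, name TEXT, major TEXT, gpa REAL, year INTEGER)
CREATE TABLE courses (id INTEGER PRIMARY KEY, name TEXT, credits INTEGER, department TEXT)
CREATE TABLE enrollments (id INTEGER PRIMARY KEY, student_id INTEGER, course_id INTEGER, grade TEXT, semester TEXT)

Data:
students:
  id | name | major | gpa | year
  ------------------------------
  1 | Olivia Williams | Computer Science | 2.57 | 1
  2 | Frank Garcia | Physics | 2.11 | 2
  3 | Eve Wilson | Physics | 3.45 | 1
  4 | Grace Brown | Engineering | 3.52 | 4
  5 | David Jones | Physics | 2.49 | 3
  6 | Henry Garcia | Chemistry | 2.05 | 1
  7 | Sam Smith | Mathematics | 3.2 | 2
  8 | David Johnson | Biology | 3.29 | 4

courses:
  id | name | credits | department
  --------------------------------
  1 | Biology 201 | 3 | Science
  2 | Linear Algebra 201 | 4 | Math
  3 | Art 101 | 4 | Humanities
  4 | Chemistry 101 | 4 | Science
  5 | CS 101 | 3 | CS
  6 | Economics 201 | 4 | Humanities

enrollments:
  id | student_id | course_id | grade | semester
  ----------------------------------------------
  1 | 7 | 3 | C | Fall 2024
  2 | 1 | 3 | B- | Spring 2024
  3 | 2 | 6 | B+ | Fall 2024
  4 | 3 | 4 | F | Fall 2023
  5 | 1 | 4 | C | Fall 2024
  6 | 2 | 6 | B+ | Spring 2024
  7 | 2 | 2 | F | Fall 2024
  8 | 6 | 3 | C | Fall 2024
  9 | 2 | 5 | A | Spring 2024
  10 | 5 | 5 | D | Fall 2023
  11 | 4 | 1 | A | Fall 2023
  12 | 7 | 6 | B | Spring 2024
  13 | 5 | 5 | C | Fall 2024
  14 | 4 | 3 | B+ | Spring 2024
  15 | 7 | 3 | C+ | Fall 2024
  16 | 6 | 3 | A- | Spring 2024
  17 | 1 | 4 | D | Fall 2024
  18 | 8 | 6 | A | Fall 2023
SELECT c.id, p.name AS course, c.grade, c.semester FROM enrollments c JOIN courses p ON c.course_id = p.id WHERE p.credits <= 4

Execution result:
id | course | grade | semester
1 | Art 101 | C | Fall 2024
2 | Art 101 | B- | Spring 2024
3 | Economics 201 | B+ | Fall 2024
4 | Chemistry 101 | F | Fall 2023
5 | Chemistry 101 | C | Fall 2024
6 | Economics 201 | B+ | Spring 2024
7 | Linear Algebra 201 | F | Fall 2024
8 | Art 101 | C | Fall 2024
9 | CS 101 | A | Spring 2024
10 | CS 101 | D | Fall 2023
11 | Biology 201 | A | Fall 2023
12 | Economics 201 | B | Spring 2024
13 | CS 101 | C | Fall 2024
14 | Art 101 | B+ | Spring 2024
15 | Art 101 | C+ | Fall 2024
16 | Art 101 | A- | Spring 2024
17 | Chemistry 101 | D | Fall 2024
18 | Economics 201 | A | Fall 2023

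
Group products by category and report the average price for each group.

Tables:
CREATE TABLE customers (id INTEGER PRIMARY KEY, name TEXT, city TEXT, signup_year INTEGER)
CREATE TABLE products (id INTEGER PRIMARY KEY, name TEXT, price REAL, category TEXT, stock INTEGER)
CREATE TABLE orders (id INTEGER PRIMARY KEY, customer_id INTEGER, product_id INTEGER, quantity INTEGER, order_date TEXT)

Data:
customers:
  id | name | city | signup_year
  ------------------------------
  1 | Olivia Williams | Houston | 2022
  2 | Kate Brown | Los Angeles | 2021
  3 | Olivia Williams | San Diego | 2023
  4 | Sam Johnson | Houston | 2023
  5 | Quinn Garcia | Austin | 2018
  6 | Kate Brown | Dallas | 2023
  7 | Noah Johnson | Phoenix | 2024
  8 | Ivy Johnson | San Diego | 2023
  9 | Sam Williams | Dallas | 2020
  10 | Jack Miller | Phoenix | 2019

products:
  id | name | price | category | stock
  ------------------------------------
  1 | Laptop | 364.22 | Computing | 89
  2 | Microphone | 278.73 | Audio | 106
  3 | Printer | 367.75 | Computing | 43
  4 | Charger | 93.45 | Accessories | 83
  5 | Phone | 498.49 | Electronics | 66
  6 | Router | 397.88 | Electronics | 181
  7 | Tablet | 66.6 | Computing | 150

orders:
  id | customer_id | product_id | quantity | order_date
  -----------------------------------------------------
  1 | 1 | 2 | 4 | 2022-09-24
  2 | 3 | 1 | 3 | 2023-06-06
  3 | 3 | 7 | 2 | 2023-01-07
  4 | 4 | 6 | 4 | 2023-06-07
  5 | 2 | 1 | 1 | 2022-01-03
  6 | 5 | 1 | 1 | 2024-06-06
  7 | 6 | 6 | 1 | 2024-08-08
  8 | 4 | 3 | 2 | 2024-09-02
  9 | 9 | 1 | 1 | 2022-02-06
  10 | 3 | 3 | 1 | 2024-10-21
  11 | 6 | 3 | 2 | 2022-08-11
SELECT category, AVG(price) AS avg_price FROM products GROUP BY category

Execution result:
category | avg_price
Accessories | 93.45
Audio | 278.73
Computing | 266.19
Electronics | 448.19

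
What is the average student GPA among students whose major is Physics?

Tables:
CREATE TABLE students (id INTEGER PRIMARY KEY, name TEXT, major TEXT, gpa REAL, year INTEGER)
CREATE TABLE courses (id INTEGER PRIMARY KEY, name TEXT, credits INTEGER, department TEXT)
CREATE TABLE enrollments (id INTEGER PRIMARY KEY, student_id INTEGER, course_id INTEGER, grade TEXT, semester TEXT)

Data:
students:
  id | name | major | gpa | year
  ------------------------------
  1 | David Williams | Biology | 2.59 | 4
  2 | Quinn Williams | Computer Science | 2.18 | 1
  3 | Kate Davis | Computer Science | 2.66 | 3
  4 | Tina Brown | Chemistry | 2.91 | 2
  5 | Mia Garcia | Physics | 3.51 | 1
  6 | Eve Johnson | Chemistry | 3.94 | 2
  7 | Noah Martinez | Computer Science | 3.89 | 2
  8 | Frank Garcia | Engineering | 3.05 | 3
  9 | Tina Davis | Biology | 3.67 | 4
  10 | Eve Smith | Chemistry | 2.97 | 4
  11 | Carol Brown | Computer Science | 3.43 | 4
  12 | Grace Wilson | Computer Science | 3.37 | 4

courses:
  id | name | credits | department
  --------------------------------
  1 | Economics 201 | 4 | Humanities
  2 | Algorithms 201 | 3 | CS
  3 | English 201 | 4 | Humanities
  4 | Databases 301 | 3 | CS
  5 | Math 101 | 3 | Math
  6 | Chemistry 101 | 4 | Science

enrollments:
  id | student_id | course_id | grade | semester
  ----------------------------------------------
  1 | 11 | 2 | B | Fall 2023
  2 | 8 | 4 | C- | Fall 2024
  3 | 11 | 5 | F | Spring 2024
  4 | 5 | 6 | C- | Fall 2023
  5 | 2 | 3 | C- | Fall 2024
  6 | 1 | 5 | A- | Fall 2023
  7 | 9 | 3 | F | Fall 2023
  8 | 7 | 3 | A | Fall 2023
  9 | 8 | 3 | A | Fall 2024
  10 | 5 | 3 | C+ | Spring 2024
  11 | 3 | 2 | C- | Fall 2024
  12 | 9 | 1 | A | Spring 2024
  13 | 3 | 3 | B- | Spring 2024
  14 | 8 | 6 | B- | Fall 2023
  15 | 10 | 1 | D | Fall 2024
SELECT AVG(gpa) FROM students WHERE major = 'Physics'

Execution result:
3.51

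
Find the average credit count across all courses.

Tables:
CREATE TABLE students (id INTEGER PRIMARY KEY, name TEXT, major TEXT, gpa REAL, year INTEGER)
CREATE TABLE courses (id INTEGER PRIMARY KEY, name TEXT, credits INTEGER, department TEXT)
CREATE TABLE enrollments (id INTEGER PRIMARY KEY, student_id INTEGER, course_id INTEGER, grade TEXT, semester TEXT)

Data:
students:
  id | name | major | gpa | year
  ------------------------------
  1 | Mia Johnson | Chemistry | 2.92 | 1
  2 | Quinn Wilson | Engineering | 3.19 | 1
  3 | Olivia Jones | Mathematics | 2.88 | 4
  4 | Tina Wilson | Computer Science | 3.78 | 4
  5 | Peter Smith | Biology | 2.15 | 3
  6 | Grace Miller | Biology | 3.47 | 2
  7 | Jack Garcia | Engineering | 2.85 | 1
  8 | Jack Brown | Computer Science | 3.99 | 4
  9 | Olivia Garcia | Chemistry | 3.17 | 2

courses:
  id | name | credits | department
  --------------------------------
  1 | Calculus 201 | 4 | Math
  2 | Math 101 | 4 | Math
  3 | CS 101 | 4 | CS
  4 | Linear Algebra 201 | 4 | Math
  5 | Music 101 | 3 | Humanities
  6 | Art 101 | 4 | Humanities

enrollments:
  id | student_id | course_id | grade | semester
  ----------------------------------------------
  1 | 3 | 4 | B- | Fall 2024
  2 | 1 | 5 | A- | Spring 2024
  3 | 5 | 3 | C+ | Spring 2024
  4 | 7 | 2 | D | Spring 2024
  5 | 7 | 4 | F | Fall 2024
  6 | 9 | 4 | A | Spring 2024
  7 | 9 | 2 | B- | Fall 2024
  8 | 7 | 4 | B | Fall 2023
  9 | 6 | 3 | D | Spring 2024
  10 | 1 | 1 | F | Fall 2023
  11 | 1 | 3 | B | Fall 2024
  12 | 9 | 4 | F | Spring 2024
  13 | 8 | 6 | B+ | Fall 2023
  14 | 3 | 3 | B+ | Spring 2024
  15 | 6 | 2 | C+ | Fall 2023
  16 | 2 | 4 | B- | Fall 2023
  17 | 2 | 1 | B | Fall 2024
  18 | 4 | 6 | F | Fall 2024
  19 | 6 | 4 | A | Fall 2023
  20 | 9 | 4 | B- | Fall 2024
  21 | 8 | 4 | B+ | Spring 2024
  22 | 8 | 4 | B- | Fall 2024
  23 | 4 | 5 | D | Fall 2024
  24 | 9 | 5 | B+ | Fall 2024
SELECT AVG(credits) FROM courses

Execution result:
3.83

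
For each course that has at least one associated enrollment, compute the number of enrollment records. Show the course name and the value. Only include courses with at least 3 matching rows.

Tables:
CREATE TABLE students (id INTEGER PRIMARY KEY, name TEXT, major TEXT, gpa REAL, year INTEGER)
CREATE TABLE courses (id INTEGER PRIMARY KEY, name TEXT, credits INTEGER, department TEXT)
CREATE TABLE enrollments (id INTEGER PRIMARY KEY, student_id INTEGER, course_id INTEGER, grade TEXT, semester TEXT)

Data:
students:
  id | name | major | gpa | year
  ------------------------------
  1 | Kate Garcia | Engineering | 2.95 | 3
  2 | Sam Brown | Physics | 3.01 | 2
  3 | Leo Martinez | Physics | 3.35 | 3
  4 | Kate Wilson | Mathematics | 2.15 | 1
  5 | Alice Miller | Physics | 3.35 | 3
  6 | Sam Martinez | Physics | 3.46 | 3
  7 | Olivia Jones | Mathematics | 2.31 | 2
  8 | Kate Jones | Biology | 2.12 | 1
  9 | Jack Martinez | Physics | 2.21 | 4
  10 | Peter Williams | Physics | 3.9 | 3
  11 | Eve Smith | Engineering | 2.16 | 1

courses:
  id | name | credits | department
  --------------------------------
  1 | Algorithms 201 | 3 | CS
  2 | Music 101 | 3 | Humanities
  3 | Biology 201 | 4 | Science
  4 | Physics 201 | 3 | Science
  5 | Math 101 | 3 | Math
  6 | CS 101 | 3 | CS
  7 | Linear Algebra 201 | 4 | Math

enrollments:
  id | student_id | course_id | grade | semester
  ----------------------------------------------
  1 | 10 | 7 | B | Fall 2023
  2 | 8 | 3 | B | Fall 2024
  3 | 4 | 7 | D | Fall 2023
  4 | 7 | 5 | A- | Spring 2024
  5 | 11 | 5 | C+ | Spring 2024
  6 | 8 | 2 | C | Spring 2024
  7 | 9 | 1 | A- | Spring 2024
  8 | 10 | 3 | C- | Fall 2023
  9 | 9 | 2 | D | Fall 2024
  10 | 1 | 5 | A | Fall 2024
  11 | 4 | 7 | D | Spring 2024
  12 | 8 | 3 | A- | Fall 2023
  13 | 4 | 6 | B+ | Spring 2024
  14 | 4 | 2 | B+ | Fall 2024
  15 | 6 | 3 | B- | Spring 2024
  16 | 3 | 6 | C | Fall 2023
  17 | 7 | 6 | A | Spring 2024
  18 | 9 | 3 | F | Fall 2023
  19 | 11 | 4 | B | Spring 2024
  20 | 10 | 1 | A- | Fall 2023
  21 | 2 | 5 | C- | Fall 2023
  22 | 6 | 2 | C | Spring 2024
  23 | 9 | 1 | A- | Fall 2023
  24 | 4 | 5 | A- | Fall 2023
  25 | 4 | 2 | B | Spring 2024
SELECT p.name, COUNT(*) AS n FROM enrollments c JOIN courses p ON c.course_id = p.id GROUP BY p.id, p.name HAVING COUNT(*) >= 3

Execution result:
name | n
Algorithms 201 | 3
Music 101 | 5
Biology 201 | 5
Math 101 | 5
CS 101 | 3
Linear Algebra 201 | 3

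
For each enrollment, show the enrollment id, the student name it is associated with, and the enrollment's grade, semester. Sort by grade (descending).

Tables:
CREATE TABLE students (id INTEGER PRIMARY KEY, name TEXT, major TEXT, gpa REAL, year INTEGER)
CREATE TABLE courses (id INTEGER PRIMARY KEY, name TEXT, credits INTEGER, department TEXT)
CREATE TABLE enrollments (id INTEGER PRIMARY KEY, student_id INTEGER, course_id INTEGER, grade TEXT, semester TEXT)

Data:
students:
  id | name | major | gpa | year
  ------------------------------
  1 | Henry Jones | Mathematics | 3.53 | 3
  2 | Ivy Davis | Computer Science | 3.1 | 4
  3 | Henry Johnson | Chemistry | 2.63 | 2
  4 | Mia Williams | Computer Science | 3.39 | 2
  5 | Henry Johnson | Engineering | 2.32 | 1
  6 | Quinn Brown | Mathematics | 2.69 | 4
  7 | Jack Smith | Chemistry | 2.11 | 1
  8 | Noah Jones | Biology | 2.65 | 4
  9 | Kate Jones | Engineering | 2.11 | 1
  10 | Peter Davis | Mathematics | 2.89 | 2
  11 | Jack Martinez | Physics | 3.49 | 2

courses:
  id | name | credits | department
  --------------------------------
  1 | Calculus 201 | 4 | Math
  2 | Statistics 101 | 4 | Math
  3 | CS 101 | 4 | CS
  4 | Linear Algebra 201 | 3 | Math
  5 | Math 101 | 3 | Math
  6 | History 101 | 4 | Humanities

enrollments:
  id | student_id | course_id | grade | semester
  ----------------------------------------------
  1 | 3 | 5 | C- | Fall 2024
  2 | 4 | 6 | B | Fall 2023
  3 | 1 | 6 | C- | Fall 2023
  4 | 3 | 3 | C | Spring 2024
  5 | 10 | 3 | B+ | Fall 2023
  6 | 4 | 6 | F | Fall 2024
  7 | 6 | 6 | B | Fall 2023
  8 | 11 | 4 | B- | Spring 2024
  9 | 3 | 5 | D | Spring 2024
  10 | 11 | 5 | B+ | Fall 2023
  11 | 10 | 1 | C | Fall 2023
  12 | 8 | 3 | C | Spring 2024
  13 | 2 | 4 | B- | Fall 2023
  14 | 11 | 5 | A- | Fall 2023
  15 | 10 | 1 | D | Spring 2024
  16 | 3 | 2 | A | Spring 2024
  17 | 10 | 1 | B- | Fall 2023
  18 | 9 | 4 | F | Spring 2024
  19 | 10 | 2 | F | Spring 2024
SELECT c.id, p.name AS student, c.grade, c.semester FROM enrollments c JOIN students p ON c.student_id = p.id ORDER BY c.grade DESC

Execution result:
id | student | grade | semester
6 | Mia Williams | F | Fall 2024
18 | Kate Jones | F | Spring 2024
19 | Peter Davis | F | Spring 2024
9 | Henry Johnson | D | Spring 2024
15 | Peter Davis | D | Spring 2024
1 | Henry Johnson | C- | Fall 2024
3 | Henry Jones | C- | Fall 2023
4 | Henry Johnson | C | Spring 2024
11 | Peter Davis | C | Fall 2023
12 | Noah Jones | C | Spring 2024
8 | Jack Martinez | B- | Spring 2024
13 | Ivy Davis | B- | Fall 2023
17 | Peter Davis | B- | Fall 2023
5 | Peter Davis | B+ | Fall 2023
10 | Jack Martinez | B+ | Fall 2023
2 | Mia Williams | B | Fall 2023
7 | Quinn Brown | B | Fall 2023
14 | Jack Martinez | A- | Fall 2023
16 | Henry Johnson | A | Spring 2024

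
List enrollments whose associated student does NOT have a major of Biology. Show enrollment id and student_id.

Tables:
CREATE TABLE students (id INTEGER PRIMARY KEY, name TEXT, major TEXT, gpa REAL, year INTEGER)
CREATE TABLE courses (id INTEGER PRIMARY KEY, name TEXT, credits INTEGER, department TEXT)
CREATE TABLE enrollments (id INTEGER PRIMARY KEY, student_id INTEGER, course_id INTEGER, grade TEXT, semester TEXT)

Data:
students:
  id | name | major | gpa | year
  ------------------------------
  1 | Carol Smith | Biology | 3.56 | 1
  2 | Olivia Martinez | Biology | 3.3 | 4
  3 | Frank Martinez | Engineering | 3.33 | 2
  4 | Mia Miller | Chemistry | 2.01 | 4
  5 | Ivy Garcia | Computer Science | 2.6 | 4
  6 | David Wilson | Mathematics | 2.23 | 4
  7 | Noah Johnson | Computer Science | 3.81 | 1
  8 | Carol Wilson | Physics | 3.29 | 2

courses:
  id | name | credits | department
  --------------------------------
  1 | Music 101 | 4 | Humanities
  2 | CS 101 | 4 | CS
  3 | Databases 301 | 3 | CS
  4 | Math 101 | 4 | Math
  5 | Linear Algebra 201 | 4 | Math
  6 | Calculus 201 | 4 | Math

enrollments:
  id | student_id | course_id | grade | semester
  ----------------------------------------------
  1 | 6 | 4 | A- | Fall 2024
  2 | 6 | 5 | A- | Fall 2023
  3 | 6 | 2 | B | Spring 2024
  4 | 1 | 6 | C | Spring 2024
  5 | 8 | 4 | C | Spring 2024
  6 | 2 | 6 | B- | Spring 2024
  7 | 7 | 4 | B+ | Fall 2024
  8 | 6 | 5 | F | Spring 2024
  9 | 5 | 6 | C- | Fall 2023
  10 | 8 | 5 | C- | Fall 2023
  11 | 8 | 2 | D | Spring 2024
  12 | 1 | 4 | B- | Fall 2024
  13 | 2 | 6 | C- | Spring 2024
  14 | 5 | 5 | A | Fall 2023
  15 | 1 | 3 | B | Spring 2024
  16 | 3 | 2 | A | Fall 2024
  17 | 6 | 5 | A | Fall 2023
SELECT id, student_id FROM enrollments WHERE student_id NOT IN (SELECT id FROM students WHERE major = 'Biology')

Execution result:
id | student_id
1 | 6
2 | 6
3 | 6
5 | 8
7 | 7
8 | 6
9 | 5
10 | 8
11 | 8
14 | 5
16 | 3
17 | 6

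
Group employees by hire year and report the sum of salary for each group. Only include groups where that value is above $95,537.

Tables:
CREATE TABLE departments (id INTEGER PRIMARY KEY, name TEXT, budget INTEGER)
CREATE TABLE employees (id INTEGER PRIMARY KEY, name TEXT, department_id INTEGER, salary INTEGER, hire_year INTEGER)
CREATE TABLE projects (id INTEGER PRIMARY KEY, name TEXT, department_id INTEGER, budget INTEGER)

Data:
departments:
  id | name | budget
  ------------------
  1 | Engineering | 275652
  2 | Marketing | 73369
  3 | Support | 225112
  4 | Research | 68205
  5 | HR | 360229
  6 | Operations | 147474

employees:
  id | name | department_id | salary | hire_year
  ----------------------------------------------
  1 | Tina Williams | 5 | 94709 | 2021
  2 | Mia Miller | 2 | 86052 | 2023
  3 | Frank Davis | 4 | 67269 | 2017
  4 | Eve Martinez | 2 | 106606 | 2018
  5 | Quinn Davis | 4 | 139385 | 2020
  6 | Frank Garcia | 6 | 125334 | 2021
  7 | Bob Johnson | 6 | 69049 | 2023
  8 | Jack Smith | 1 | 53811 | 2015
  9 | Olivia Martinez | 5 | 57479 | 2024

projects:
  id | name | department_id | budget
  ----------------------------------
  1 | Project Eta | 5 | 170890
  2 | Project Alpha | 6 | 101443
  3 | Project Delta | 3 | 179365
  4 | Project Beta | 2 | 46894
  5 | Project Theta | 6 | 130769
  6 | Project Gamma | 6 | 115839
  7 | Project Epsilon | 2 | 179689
SELECT hire_year, SUM(salary) AS sum_salary FROM employees GROUP BY hire_year HAVING SUM(salary) > 95537

Execution result:
hire_year | sum_salary
2018 | 106606
2020 | 139385
2021 | 220043
2023 | 155101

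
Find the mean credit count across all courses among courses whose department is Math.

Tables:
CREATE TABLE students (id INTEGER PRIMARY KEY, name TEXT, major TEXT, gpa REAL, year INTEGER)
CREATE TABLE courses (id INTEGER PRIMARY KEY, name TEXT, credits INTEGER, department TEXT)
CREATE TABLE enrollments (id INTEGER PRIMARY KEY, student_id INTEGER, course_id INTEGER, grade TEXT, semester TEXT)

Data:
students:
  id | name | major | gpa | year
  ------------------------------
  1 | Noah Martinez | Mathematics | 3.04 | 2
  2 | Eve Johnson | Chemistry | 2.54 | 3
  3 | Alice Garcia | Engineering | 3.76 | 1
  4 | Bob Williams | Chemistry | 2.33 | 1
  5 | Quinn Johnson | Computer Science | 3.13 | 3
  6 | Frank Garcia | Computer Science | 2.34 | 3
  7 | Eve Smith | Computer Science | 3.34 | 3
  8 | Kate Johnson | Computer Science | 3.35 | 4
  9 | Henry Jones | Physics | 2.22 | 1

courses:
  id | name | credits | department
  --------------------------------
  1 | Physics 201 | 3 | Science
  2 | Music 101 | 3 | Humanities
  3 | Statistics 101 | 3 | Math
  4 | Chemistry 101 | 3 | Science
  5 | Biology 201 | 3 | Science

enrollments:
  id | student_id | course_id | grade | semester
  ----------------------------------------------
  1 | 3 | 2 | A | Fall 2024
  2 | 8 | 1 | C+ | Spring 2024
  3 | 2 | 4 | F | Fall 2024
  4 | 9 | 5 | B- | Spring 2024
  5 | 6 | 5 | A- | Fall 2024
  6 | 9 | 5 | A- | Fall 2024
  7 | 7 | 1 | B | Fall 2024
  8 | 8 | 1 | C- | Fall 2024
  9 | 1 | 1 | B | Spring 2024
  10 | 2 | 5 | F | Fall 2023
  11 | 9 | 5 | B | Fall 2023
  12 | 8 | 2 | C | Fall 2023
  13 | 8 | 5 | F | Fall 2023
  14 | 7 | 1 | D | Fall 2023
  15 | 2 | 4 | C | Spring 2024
SELECT AVG(credits) FROM courses WHERE department = 'Math'

Execution result:
3.00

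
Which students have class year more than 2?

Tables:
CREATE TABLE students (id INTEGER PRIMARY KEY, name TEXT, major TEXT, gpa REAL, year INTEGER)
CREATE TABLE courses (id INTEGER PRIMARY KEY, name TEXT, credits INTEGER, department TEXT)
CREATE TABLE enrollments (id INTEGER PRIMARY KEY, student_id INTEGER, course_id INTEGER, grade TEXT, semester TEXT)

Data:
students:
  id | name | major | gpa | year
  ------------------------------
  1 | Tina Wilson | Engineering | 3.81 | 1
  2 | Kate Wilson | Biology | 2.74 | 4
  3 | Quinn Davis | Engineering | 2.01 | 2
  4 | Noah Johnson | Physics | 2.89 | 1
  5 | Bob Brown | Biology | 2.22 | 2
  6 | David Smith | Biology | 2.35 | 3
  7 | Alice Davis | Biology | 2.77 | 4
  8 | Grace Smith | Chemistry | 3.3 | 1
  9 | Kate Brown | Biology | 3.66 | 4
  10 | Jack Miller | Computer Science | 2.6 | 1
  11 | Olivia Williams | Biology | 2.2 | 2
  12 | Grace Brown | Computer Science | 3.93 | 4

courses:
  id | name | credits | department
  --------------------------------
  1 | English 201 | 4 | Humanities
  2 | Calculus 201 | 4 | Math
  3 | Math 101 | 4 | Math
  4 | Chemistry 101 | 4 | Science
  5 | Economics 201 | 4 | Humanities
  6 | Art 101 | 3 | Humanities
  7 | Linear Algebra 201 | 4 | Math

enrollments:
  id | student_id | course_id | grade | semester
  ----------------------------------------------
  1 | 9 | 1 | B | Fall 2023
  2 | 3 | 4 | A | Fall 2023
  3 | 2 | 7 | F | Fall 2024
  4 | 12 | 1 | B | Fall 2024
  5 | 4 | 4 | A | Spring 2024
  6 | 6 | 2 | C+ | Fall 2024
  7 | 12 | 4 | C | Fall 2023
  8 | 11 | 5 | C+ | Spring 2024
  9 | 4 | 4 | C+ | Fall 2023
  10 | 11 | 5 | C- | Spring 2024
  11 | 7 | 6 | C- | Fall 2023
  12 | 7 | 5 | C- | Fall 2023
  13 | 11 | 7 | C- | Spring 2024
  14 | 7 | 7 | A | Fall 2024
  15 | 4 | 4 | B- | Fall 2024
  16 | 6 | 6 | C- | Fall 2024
SELECT name, year FROM students WHERE year > 2

Execution result:
name | year
Kate Wilson | 4
David Smith | 3
Alice Davis | 4
Kate Brown | 4
Grace Brown | 4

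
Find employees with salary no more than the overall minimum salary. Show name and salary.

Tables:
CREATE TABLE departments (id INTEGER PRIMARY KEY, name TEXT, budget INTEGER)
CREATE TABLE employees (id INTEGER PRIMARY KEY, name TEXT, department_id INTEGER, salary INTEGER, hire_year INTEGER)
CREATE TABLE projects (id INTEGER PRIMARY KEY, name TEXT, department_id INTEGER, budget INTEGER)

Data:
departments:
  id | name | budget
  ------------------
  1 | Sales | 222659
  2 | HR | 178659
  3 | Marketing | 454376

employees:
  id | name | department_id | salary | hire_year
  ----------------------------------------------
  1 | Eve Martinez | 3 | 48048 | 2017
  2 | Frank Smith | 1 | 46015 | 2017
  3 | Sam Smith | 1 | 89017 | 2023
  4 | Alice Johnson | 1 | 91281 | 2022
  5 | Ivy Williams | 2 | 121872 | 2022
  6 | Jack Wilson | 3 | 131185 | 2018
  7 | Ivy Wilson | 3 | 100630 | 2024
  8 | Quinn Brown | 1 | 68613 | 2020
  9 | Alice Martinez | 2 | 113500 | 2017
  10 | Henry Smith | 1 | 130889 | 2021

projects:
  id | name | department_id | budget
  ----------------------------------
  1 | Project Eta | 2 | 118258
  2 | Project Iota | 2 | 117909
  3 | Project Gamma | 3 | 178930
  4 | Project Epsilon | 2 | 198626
SELECT name, salary FROM employees WHERE salary <= (SELECT MIN(salary) FROM employees)

Execution result:
name | salary
Frank Smith | 46015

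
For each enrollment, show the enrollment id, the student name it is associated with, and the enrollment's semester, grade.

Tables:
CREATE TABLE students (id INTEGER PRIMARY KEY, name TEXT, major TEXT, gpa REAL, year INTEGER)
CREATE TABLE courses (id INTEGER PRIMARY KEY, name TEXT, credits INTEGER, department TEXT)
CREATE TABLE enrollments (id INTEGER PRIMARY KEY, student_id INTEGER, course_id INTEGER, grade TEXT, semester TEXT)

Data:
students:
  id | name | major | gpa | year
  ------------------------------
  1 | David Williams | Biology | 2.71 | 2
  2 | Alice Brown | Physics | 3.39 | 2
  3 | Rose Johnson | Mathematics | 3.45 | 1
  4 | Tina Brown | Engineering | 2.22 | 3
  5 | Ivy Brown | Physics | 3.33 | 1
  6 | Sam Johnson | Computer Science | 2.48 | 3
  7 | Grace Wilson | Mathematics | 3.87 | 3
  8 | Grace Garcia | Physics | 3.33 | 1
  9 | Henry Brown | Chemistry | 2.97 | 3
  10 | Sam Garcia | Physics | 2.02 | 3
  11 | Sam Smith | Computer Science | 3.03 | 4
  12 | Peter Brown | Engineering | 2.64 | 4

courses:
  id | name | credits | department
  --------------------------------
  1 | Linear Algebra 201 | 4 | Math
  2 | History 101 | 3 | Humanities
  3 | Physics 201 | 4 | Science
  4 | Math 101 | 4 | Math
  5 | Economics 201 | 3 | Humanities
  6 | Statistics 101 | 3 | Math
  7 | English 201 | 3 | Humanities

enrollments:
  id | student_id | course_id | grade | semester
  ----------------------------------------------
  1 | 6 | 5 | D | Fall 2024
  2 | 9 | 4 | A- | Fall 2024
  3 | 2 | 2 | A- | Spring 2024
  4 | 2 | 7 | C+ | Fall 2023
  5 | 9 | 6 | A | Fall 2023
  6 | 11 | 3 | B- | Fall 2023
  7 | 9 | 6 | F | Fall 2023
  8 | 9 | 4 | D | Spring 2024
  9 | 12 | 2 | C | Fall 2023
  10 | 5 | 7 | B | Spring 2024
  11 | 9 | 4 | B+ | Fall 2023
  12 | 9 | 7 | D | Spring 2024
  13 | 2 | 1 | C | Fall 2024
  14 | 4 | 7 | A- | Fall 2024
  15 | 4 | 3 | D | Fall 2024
SELECT c.id, p.name AS student, c.semester, c.grade FROM enrollments c JOIN students p ON c.student_id = p.id

Execution result:
id | student | semester | grade
1 | Sam Johnson | Fall 2024 | D
2 | Henry Brown | Fall 2024 | A-
3 | Alice Brown | Spring 2024 | A-
4 | Alice Brown | Fall 2023 | C+
5 | Henry Brown | Fall 2023 | A
6 | Sam Smith | Fall 2023 | B-
7 | Henry Brown | Fall 2023 | F
8 | Henry Brown | Spring 2024 | D
9 | Peter Brown | Fall 2023 | C
10 | Ivy Brown | Spring 2024 | B
11 | Henry Brown | Fall 2023 | B+
12 | Henry Brown | Spring 2024 | D
13 | Alice Brown | Fall 2024 | C
14 | Tina Brown | Fall 2024 | A-
15 | Tina Brown | Fall 2024 | D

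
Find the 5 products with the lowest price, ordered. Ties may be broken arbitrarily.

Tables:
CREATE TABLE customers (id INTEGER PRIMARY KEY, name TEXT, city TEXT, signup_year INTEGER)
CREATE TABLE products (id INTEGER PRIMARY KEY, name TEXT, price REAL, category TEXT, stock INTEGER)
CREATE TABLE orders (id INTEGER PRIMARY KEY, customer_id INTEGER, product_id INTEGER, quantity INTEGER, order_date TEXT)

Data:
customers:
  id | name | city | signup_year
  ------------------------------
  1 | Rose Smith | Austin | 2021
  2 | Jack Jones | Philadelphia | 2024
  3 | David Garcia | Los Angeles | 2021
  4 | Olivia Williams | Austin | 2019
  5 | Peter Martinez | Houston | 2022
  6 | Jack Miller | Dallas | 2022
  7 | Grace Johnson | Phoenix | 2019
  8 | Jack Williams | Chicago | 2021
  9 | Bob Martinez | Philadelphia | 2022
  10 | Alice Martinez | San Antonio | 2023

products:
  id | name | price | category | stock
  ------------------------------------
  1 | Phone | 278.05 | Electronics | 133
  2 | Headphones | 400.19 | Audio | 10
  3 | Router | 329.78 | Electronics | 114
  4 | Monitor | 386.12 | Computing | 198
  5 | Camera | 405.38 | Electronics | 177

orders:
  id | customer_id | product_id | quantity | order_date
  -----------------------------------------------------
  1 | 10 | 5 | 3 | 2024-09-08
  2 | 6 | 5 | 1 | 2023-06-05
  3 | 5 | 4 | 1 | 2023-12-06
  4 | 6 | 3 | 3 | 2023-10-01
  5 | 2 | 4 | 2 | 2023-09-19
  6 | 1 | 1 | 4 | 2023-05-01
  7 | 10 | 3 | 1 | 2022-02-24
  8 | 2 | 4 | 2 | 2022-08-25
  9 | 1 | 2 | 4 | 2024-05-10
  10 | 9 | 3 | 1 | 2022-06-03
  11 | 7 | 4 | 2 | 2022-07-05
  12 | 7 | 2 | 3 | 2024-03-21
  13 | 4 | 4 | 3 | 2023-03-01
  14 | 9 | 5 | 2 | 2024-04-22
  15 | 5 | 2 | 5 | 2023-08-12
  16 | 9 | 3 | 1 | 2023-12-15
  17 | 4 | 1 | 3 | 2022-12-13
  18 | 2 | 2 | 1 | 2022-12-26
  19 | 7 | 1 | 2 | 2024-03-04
SELECT name, price FROM products ORDER BY price ASC LIMIT 5

Execution result:
name | price
Phone | 278.05
Router | 329.78
Monitor | 386.12
Headphones | 400.19
Camera | 405.38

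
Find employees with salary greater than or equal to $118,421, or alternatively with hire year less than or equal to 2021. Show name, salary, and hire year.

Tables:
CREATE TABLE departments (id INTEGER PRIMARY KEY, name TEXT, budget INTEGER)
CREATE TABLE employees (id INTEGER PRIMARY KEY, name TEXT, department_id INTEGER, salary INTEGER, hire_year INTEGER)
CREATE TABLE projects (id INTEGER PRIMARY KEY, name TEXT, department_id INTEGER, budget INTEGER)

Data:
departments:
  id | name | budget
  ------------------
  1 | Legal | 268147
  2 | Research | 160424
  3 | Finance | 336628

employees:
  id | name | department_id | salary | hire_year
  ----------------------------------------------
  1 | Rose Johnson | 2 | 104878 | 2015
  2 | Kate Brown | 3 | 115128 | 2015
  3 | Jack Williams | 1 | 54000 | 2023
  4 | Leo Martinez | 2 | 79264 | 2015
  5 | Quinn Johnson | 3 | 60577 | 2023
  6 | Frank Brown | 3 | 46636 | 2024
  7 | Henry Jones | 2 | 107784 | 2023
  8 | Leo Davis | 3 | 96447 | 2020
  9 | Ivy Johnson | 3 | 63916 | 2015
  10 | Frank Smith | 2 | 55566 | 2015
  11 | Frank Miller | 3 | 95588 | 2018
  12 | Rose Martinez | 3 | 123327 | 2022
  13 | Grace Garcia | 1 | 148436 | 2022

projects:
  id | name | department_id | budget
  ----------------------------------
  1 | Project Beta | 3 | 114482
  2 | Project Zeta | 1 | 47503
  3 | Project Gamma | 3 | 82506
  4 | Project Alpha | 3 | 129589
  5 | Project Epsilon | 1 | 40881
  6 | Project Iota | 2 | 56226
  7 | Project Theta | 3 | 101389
SELECT name, salary, hire_year FROM employees WHERE salary >= 118421 OR hire_year <= 2021

Execution result:
name | salary | hire_year
Rose Johnson | 104878 | 2015
Kate Brown | 115128 | 2015
Leo Martinez | 79264 | 2015
Leo Davis | 96447 | 2020
Ivy Johnson | 63916 | 2015
Frank Smith | 55566 | 2015
Frank Miller | 95588 | 2018
Rose Martinez | 123327 | 2022
Grace Garcia | 148436 | 2022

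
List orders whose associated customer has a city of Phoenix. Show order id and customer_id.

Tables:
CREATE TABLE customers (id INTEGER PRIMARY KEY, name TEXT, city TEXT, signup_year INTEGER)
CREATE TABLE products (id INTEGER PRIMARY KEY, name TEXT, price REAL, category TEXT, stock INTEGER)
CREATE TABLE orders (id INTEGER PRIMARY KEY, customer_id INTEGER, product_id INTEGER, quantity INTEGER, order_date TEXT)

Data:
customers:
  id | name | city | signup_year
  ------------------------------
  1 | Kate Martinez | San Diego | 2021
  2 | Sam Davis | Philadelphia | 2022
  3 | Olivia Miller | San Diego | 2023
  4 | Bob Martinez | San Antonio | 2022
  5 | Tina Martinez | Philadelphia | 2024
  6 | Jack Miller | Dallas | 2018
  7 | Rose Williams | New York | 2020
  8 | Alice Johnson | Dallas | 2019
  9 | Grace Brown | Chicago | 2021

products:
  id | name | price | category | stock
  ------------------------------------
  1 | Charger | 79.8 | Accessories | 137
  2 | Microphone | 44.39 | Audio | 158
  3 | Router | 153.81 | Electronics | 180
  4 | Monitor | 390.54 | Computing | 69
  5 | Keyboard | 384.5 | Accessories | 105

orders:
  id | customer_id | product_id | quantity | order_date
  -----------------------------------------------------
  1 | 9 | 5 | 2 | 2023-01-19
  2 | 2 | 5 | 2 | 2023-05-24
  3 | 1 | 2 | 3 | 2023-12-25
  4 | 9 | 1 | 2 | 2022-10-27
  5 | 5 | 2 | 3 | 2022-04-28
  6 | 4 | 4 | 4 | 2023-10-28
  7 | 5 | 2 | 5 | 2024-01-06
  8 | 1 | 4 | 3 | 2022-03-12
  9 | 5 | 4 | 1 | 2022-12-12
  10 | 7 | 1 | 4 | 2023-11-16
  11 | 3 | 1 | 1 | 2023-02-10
SELECT id, customer_id FROM orders WHERE customer_id IN (SELECT id FROM customers WHERE city = 'Phoenix')

Execution result:
(no rows)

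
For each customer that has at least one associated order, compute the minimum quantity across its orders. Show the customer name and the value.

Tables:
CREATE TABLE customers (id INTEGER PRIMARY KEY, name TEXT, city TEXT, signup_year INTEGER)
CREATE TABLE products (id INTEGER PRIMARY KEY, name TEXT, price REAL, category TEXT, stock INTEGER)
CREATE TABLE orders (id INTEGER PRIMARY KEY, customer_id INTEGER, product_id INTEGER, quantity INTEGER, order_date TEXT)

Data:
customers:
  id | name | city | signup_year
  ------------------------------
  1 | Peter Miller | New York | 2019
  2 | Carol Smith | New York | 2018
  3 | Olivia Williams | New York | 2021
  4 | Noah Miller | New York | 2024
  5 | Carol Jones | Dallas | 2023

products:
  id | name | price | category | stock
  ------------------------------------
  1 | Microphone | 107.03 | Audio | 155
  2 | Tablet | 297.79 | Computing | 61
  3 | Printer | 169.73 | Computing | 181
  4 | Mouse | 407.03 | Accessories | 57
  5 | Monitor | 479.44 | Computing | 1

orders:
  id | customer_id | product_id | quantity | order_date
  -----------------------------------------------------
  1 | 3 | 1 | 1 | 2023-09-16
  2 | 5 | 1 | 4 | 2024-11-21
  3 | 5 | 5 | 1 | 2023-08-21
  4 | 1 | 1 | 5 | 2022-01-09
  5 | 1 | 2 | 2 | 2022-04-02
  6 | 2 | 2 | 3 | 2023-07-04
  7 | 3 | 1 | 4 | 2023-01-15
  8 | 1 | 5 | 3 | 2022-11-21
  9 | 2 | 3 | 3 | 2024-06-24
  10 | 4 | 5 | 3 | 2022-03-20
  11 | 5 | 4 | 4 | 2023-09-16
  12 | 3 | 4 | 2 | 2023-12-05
SELECT p.name, MIN(c.quantity) AS min_quantity FROM orders c JOIN customers p ON c.customer_id = p.id GROUP BY p.id, p.name

Execution result:
name | min_quantity
Peter Miller | 2
Carol Smith | 3
Olivia Williams | 1
Noah Miller | 3
Carol Jones | 1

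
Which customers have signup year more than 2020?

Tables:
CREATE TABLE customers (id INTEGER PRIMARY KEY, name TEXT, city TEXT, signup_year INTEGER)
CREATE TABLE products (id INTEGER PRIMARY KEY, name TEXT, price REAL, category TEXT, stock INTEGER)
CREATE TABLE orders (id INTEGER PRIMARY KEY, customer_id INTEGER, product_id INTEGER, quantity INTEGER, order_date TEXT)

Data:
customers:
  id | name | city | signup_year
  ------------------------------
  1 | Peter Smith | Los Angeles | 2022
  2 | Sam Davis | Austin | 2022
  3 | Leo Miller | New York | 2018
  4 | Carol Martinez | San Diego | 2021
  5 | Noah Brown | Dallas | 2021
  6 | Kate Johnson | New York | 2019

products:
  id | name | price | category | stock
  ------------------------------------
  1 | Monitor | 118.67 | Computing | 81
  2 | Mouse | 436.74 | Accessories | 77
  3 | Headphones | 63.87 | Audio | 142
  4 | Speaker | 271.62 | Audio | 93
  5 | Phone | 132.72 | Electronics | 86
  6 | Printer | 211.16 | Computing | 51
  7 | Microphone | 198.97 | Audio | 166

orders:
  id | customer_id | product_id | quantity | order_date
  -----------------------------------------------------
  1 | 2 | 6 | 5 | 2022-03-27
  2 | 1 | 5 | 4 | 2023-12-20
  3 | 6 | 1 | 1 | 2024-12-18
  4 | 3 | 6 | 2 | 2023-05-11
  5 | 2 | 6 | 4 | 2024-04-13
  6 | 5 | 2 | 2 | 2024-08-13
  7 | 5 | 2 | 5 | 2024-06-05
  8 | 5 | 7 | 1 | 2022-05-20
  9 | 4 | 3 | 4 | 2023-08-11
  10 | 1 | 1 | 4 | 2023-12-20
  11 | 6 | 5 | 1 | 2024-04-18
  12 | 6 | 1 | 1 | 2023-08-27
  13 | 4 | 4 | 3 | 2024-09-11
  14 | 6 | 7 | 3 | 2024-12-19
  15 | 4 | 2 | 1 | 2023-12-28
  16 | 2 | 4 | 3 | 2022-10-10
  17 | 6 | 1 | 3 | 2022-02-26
SELECT name, signup_year FROM customers WHERE signup_year > 2020

Execution result:
name | signup_year
Peter Smith | 2022
Sam Davis | 2022
Carol Martinez | 2021
Noah Brown | 2021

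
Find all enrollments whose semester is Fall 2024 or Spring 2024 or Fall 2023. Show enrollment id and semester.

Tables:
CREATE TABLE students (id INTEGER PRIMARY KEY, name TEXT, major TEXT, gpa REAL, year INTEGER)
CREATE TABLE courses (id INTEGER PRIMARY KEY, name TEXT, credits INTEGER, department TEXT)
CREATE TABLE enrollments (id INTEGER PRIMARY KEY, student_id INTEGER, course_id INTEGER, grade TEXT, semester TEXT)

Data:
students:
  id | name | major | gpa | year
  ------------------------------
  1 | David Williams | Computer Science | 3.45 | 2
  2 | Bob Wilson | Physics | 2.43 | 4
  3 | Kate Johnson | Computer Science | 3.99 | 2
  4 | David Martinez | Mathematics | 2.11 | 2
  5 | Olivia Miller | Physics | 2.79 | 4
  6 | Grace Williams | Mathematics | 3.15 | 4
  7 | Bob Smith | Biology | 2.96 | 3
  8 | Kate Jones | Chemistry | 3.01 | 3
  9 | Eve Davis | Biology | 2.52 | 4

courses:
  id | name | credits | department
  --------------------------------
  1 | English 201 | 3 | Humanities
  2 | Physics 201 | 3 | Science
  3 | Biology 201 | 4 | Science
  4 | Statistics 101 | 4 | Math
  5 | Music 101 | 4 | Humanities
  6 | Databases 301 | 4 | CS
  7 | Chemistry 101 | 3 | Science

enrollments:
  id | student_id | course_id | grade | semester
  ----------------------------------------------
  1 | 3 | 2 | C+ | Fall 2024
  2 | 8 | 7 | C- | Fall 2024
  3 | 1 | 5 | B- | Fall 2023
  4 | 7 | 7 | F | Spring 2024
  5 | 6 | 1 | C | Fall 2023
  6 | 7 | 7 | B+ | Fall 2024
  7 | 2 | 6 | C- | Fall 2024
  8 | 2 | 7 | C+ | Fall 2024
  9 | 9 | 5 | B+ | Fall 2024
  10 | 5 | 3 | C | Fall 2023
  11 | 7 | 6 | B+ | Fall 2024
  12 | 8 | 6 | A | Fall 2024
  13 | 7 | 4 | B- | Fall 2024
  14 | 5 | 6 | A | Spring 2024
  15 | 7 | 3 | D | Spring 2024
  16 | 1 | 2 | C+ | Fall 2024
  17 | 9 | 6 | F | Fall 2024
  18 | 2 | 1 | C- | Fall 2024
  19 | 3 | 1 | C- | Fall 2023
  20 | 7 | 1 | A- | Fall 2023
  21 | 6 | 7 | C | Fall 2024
SELECT id, semester FROM enrollments WHERE semester IN ('Fall 2024', 'Spring 2024', 'Fall 2023')

Execution result:
id | semester
1 | Fall 2024
2 | Fall 2024
3 | Fall 2023
4 | Spring 2024
5 | Fall 2023
6 | Fall 2024
7 | Fall 2024
8 | Fall 2024
9 | Fall 2024
10 | Fall 2023
11 | Fall 2024
12 | Fall 2024
13 | Fall 2024
14 | Spring 2024
15 | Spring 2024
16 | Fall 2024
17 | Fall 2024
18 | Fall 2024
19 | Fall 2023
20 | Fall 2023
21 | Fall 2024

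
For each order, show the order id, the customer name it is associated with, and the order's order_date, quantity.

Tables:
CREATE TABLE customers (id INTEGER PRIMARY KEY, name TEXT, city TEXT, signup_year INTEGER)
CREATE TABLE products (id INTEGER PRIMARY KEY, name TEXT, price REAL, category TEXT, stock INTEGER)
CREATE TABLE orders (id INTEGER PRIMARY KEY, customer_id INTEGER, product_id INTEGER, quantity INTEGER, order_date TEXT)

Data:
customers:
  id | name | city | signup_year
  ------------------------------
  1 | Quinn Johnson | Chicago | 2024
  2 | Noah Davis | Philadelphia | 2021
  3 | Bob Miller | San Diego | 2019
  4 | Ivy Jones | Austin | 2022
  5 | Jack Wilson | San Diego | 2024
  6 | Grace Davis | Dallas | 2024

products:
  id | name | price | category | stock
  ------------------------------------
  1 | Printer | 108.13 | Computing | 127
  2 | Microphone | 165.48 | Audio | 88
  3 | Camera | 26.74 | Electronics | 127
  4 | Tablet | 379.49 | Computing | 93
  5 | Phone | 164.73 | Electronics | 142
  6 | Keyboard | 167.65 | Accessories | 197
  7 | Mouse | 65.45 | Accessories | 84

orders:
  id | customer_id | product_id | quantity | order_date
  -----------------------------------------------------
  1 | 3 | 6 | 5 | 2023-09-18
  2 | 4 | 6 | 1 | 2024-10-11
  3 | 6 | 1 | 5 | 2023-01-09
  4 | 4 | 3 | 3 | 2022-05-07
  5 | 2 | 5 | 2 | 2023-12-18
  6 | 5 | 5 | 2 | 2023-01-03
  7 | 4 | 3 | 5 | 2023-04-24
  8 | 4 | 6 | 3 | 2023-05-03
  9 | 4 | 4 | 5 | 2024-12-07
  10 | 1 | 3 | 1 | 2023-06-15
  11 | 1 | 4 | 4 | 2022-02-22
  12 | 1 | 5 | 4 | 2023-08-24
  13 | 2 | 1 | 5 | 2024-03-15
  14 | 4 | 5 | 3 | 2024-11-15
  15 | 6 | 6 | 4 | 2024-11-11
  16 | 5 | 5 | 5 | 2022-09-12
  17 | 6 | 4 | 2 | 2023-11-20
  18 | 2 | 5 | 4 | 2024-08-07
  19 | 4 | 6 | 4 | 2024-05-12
SELECT c.id, p.name AS customer, c.order_date, c.quantity FROM orders c JOIN customers p ON c.customer_id = p.id

Execution result:
id | customer | order_date | quantity
1 | Bob Miller | 2023-09-18 | 5
2 | Ivy Jones | 2024-10-11 | 1
3 | Grace Davis | 2023-01-09 | 5
4 | Ivy Jones | 2022-05-07 | 3
5 | Noah Davis | 2023-12-18 | 2
6 | Jack Wilson | 2023-01-03 | 2
7 | Ivy Jones | 2023-04-24 | 5
8 | Ivy Jones | 2023-05-03 | 3
9 | Ivy Jones | 2024-12-07 | 5
10 | Quinn Johnson | 2023-06-15 | 1
11 | Quinn Johnson | 2022-02-22 | 4
12 | Quinn Johnson | 2023-08-24 | 4
13 | Noah Davis | 2024-03-15 | 5
14 | Ivy Jones | 2024-11-15 | 3
15 | Grace Davis | 2024-11-11 | 4
16 | Jack Wilson | 2022-09-12 | 5
17 | Grace Davis | 2023-11-20 | 2
18 | Noah Davis | 2024-08-07 | 4
19 | Ivy Jones | 2024-05-12 | 4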